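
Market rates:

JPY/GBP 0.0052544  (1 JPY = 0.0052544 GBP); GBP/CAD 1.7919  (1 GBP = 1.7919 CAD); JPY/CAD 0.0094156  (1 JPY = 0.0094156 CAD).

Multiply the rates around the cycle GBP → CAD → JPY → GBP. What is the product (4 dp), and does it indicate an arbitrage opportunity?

Around GBP → CAD → JPY → GBP: 1 × 1.7919 ÷ 0.0094156 × 0.0052544 = 0.999974
Product ≈ 1 (deviation 0.003%, within rounding noise).

1.0000 (no arbitrage)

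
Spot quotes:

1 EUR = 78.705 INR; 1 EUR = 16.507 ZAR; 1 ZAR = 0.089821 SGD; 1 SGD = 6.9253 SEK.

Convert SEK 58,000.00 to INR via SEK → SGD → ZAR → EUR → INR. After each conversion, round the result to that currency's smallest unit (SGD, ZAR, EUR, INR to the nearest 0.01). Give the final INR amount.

INR 444,575.42

SEK 58,000.00 ÷ 6.9253 = SGD 8,375.09
SGD 8,375.09 ÷ 0.089821 = ZAR 93,242.00
ZAR 93,242.00 ÷ 16.507 = EUR 5,648.63
EUR 5,648.63 × 78.705 = INR 444,575.42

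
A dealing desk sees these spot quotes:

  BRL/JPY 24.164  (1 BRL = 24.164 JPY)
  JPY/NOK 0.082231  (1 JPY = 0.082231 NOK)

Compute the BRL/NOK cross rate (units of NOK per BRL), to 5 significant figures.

BRL/NOK = 1.9870

1 BRL × 24.164 = 24.164 JPY
24.164 JPY × 0.082231 = 1.98703 NOK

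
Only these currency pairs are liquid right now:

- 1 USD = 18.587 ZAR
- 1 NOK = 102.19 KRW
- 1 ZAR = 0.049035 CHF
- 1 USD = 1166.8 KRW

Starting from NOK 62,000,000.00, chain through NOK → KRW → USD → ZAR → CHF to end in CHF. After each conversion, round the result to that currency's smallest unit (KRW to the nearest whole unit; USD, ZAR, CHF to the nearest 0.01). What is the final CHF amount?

CHF 4,949,019.29

NOK 62,000,000.00 × 102.19 = KRW 6,335,780,000
KRW 6,335,780,000 ÷ 1166.8 = USD 5,430,047.99
USD 5,430,047.99 × 18.587 = ZAR 100,928,301.99
ZAR 100,928,301.99 × 0.049035 = CHF 4,949,019.29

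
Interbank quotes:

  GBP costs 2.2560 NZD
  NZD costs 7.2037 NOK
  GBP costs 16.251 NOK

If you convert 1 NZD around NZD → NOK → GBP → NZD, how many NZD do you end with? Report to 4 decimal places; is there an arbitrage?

Around NZD → NOK → GBP → NZD: 1 × 7.2037 ÷ 16.251 × 2.2560 = 1.000034
Product ≈ 1 (deviation 0.003%, within rounding noise).

1.0000 (no arbitrage)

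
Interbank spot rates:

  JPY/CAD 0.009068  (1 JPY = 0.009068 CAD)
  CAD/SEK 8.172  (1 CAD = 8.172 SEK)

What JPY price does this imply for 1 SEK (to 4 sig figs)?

SEK/JPY = 13.49

1 SEK ÷ 8.172 = 0.122369 CAD
0.122369 CAD ÷ 0.009068 = 13.4946 JPY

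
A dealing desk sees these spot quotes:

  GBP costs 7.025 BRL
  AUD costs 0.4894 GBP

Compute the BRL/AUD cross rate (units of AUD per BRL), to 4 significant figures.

1 BRL ÷ 7.025 = 0.142349 GBP
0.142349 GBP ÷ 0.4894 = 0.290864 AUD

BRL/AUD = 0.2909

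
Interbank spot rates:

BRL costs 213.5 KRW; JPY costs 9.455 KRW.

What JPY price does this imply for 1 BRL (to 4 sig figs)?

BRL/JPY = 22.58

1 BRL × 213.5 = 213.5 KRW
213.5 KRW ÷ 9.455 = 22.5806 JPY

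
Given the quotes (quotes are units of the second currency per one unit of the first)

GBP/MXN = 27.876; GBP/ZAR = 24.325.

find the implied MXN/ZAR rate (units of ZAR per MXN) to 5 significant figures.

MXN/ZAR = 0.87261

1 MXN ÷ 27.876 = 0.0358732 GBP
0.0358732 GBP × 24.325 = 0.872614 ZAR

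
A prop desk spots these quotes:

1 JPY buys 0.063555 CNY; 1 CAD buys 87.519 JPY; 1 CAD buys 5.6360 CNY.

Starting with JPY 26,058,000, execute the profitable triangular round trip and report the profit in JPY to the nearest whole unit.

Profit: JPY 345,408

Profitable loop is JPY → CAD → CNY → JPY:
JPY 26,058,000 ÷ 87.519 = CAD 297,741.06
CAD 297,741.06 × 5.6360 = CNY 1,678,068.63
CNY 1,678,068.63 ÷ 0.063555 = JPY 26,403,408
Profit = JPY 26,403,408 − JPY 26,058,000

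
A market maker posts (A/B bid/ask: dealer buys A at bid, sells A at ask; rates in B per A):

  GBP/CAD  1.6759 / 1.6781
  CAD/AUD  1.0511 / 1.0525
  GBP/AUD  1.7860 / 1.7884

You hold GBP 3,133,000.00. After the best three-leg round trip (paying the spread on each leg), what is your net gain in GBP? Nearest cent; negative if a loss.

Best loop GBP → AUD → CAD → GBP:
GBP 3,133,000.00 × 1.7860 (sell GBP at bid) = AUD 5,595,538.00
AUD 5,595,538.00 ÷ 1.0525 (buy CAD at ask) = CAD 5,316,425.65
CAD 5,316,425.65 ÷ 1.6781 (buy GBP at ask) = GBP 3,168,122.07

Net profit: GBP 35,122.07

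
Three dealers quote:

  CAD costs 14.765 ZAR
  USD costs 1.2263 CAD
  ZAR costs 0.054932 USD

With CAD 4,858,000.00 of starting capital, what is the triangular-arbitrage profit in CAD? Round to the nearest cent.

Profitable loop is CAD → USD → ZAR → CAD:
CAD 4,858,000.00 ÷ 1.2263 = USD 3,961,510.23
USD 3,961,510.23 ÷ 0.054932 = ZAR 72,116,621.17
ZAR 72,116,621.17 ÷ 14.765 = CAD 4,884,295.37
Profit = CAD 4,884,295.37 − CAD 4,858,000.00

Profit: CAD 26,295.37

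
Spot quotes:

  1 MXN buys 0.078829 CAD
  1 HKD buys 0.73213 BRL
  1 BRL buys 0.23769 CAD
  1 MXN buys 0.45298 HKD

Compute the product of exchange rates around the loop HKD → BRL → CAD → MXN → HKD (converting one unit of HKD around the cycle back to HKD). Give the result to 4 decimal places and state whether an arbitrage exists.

Around HKD → BRL → CAD → MXN → HKD: 1 × 0.73213 × 0.23769 ÷ 0.078829 × 0.45298 = 0.999982
Product ≈ 1 (deviation 0.002%, within rounding noise).

1.0000 (no arbitrage)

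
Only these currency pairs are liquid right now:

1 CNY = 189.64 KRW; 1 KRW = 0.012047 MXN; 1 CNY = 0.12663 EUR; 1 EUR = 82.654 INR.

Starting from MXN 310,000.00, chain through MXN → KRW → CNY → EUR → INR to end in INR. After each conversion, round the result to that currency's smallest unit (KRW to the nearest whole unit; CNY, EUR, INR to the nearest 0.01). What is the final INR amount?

INR 1,420,212.27

MXN 310,000.00 ÷ 0.012047 = KRW 25,732,548
KRW 25,732,548 ÷ 189.64 = CNY 135,691.56
CNY 135,691.56 × 0.12663 = EUR 17,182.62
EUR 17,182.62 × 82.654 = INR 1,420,212.27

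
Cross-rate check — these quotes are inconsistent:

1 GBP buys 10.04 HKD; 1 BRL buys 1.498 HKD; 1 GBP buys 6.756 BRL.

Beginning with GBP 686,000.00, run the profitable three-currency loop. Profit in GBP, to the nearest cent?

Profitable loop is GBP → BRL → HKD → GBP:
GBP 686,000.00 × 6.756 = BRL 4,634,616.00
BRL 4,634,616.00 × 1.498 = HKD 6,942,654.77
HKD 6,942,654.77 ÷ 10.04 = GBP 691,499.48
Profit = GBP 691,499.48 − GBP 686,000.00

Profit: GBP 5,499.48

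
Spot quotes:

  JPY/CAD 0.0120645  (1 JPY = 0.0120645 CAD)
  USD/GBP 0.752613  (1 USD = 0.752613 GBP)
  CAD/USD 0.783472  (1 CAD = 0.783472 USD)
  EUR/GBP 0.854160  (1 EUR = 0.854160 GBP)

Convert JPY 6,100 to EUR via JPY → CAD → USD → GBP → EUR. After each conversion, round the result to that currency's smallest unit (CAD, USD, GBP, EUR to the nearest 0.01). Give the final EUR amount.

EUR 50.81

JPY 6,100 × 0.0120645 = CAD 73.59
CAD 73.59 × 0.783472 = USD 57.66
USD 57.66 × 0.752613 = GBP 43.40
GBP 43.40 ÷ 0.854160 = EUR 50.81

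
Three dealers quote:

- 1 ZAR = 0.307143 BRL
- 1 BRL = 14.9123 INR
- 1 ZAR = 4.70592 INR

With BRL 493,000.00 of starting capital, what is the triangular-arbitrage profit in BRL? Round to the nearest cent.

Profit: BRL 13,531.20

Profitable loop is BRL → ZAR → INR → BRL:
BRL 493,000.00 ÷ 0.307143 = ZAR 1,605,115.53
ZAR 1,605,115.53 × 4.70592 = INR 7,553,545.29
INR 7,553,545.29 ÷ 14.9123 = BRL 506,531.20
Profit = BRL 506,531.20 − BRL 493,000.00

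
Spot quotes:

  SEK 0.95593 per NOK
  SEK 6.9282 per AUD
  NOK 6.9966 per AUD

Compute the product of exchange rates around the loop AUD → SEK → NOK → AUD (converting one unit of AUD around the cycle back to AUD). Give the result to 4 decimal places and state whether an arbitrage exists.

1.0359 (arbitrage exists)

Around AUD → SEK → NOK → AUD: 1 × 6.9282 ÷ 0.95593 ÷ 6.9966 = 1.035875
Product > 1; profitable direction is AUD → SEK → NOK → AUD.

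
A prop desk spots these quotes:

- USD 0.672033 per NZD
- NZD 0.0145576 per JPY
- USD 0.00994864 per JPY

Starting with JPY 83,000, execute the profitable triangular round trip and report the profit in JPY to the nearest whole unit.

Profitable loop is JPY → USD → NZD → JPY:
JPY 83,000 × 0.00994864 = USD 825.74
USD 825.74 ÷ 0.672033 = NZD 1,228.72
NZD 1,228.72 ÷ 0.0145576 = JPY 84,404
Profit = JPY 84,404 − JPY 83,000

Profit: JPY 1,404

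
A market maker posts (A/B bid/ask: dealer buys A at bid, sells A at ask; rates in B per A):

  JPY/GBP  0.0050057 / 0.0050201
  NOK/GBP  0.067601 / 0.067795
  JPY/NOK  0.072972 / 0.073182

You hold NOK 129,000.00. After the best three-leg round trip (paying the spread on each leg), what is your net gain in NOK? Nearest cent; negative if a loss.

Best loop NOK → JPY → GBP → NOK:
NOK 129,000.00 ÷ 0.073182 (buy JPY at ask) = JPY 1,762,729
JPY 1,762,729 × 0.0050057 (sell JPY at bid) = GBP 8,823.69
GBP 8,823.69 ÷ 0.067795 (buy NOK at ask) = NOK 130,152.52

Net profit: NOK 1,152.52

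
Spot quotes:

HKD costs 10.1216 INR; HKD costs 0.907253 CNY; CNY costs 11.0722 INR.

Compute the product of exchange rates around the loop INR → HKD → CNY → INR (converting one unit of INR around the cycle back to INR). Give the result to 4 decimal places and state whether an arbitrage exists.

Around INR → HKD → CNY → INR: 1 ÷ 10.1216 × 0.907253 × 11.0722 = 0.992460
Product < 1; profitable direction is INR → CNY → HKD → INR.

0.9925 (arbitrage exists)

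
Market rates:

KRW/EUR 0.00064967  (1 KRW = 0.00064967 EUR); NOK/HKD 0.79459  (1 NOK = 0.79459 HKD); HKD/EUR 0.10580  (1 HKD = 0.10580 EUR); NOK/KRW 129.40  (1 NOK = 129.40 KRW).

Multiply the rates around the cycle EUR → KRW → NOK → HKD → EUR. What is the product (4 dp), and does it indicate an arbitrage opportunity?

Around EUR → KRW → NOK → HKD → EUR: 1 ÷ 0.00064967 ÷ 129.40 × 0.79459 × 0.10580 = 1.000004
Product ≈ 1 (deviation 0.000%, within rounding noise).

1.0000 (no arbitrage)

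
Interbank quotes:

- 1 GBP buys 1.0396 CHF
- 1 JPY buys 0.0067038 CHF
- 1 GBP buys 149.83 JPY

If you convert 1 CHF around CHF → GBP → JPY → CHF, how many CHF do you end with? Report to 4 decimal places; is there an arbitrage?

Around CHF → GBP → JPY → CHF: 1 ÷ 1.0396 × 149.83 × 0.0067038 = 0.966170
Product < 1; profitable direction is CHF → JPY → GBP → CHF.

0.9662 (arbitrage exists)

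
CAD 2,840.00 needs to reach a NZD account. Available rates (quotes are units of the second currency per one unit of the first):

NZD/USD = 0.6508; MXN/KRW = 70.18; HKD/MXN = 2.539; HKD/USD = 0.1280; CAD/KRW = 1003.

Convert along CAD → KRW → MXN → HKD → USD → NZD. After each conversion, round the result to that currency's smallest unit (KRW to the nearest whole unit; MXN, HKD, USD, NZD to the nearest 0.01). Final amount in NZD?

CAD 2,840.00 × 1003 = KRW 2,848,520
KRW 2,848,520 ÷ 70.18 = MXN 40,588.77
MXN 40,588.77 ÷ 2.539 = HKD 15,986.12
HKD 15,986.12 × 0.1280 = USD 2,046.22
USD 2,046.22 ÷ 0.6508 = NZD 3,144.16

NZD 3,144.16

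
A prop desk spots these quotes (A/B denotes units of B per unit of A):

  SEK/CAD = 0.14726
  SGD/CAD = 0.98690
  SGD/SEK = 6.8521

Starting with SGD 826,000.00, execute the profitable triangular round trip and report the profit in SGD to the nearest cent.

Profitable loop is SGD → SEK → CAD → SGD:
SGD 826,000.00 × 6.8521 = SEK 5,659,834.60
SEK 5,659,834.60 × 0.14726 = CAD 833,467.24
CAD 833,467.24 ÷ 0.98690 = SGD 844,530.59
Profit = SGD 844,530.59 − SGD 826,000.00

Profit: SGD 18,530.59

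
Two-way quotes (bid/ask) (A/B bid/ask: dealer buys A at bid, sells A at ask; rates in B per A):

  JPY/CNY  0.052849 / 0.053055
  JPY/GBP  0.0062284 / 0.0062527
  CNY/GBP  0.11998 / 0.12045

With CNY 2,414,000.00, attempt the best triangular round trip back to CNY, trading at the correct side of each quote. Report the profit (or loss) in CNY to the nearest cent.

Best loop CNY → GBP → JPY → CNY:
CNY 2,414,000.00 × 0.11998 (sell CNY at bid) = GBP 289,631.72
GBP 289,631.72 ÷ 0.0062527 (buy JPY at ask) = JPY 46,321,065
JPY 46,321,065 × 0.052849 (sell JPY at bid) = CNY 2,448,021.94

Net profit: CNY 34,021.94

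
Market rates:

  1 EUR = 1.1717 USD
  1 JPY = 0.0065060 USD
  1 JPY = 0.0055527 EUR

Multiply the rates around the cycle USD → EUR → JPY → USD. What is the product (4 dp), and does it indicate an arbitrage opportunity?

1.0000 (no arbitrage)

Around USD → EUR → JPY → USD: 1 ÷ 1.1717 ÷ 0.0055527 × 0.0065060 = 0.999985
Product ≈ 1 (deviation 0.002%, within rounding noise).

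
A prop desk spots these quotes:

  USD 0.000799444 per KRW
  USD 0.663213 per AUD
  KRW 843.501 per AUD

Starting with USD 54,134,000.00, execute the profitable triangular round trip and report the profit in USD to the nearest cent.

Profit: USD 907,560.39

Profitable loop is USD → AUD → KRW → USD:
USD 54,134,000.00 ÷ 0.663213 = AUD 81,623,852.37
AUD 81,623,852.37 × 843.501 = KRW 68,849,801,096
KRW 68,849,801,096 × 0.000799444 = USD 55,041,560.39
Profit = USD 55,041,560.39 − USD 54,134,000.00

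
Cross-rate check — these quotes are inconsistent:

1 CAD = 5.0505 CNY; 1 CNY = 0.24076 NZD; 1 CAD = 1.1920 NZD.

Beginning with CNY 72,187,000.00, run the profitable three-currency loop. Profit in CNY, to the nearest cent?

Profit: CNY 1,450,909.04

Profitable loop is CNY → NZD → CAD → CNY:
CNY 72,187,000.00 × 0.24076 = NZD 17,379,742.12
NZD 17,379,742.12 ÷ 1.1920 = CAD 14,580,320.57
CAD 14,580,320.57 × 5.0505 = CNY 73,637,909.04
Profit = CNY 73,637,909.04 − CNY 72,187,000.00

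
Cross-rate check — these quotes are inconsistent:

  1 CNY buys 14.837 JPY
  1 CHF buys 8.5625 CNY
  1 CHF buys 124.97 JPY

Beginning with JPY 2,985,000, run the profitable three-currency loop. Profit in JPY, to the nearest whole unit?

Profit: JPY 49,487

Profitable loop is JPY → CHF → CNY → JPY:
JPY 2,985,000 ÷ 124.97 = CHF 23,885.73
CHF 23,885.73 × 8.5625 = CNY 204,521.59
CNY 204,521.59 × 14.837 = JPY 3,034,487
Profit = JPY 3,034,487 − JPY 2,985,000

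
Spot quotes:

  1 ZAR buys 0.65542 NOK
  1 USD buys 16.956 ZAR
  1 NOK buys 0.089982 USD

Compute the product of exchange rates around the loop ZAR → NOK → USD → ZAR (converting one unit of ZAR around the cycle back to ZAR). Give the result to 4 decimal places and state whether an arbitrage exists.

Around ZAR → NOK → USD → ZAR: 1 × 0.65542 × 0.089982 × 16.956 = 0.999997
Product ≈ 1 (deviation 0.000%, within rounding noise).

1.0000 (no arbitrage)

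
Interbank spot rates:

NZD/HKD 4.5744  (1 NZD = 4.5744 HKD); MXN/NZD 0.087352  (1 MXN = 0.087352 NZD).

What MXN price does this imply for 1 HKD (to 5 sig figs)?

HKD/MXN = 2.5026

1 HKD ÷ 4.5744 = 0.218608 NZD
0.218608 NZD ÷ 0.087352 = 2.50261 MXN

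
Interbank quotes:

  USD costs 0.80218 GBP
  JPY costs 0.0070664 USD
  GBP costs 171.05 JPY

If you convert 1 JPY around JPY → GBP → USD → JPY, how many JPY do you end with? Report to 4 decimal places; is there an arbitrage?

Around JPY → GBP → USD → JPY: 1 ÷ 171.05 ÷ 0.80218 ÷ 0.0070664 = 1.031352
Product > 1; profitable direction is JPY → GBP → USD → JPY.

1.0314 (arbitrage exists)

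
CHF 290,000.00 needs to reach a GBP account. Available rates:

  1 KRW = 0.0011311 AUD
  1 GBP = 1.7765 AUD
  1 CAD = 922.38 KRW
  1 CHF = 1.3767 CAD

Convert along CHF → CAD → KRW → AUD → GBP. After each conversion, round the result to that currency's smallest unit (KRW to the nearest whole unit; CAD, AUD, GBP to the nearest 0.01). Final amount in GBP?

GBP 234,467.68

CHF 290,000.00 × 1.3767 = CAD 399,243.00
CAD 399,243.00 × 922.38 = KRW 368,253,758
KRW 368,253,758 × 0.0011311 = AUD 416,531.83
AUD 416,531.83 ÷ 1.7765 = GBP 234,467.68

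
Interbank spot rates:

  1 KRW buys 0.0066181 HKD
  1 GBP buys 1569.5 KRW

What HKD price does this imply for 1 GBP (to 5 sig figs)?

GBP/HKD = 10.387

1 GBP × 1569.5 = 1569.5 KRW
1569.5 KRW × 0.0066181 = 10.3871 HKD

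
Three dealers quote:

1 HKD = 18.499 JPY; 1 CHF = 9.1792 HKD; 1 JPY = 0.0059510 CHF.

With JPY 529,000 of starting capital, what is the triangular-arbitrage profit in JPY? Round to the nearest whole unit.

Profitable loop is JPY → CHF → HKD → JPY:
JPY 529,000 × 0.0059510 = CHF 3,148.08
CHF 3,148.08 × 9.1792 = HKD 28,896.85
HKD 28,896.85 × 18.499 = JPY 534,563
Profit = JPY 534,563 − JPY 529,000

Profit: JPY 5,563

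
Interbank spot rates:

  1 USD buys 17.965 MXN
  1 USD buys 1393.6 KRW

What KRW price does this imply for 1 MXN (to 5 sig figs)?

1 MXN ÷ 17.965 = 0.0556638 USD
0.0556638 USD × 1393.6 = 77.5731 KRW

MXN/KRW = 77.573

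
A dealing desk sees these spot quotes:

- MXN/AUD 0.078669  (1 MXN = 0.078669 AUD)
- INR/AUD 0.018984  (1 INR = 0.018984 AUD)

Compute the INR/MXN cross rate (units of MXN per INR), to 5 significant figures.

INR/MXN = 0.24131

1 INR × 0.018984 = 0.018984 AUD
0.018984 AUD ÷ 0.078669 = 0.241315 MXN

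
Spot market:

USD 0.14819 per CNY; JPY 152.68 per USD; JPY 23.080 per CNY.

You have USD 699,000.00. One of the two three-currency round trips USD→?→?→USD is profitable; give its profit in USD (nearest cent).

Profitable loop is USD → CNY → JPY → USD:
USD 699,000.00 ÷ 0.14819 = CNY 4,716,917.47
CNY 4,716,917.47 × 23.080 = JPY 108,866,455
JPY 108,866,455 ÷ 152.68 = USD 713,036.78
Profit = USD 713,036.78 − USD 699,000.00

Profit: USD 14,036.78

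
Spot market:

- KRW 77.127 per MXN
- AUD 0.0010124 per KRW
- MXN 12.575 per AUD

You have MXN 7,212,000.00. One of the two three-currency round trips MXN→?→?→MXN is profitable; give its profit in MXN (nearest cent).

Profit: MXN 132,955.16

Profitable loop is MXN → AUD → KRW → MXN:
MXN 7,212,000.00 ÷ 12.575 = AUD 573,518.89
AUD 573,518.89 ÷ 0.0010124 = KRW 566,494,357
KRW 566,494,357 ÷ 77.127 = MXN 7,344,955.16
Profit = MXN 7,344,955.16 − MXN 7,212,000.00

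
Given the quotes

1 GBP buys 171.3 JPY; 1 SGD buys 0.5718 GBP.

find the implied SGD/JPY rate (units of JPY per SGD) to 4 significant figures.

SGD/JPY = 97.95

1 SGD × 0.5718 = 0.5718 GBP
0.5718 GBP × 171.3 = 97.9493 JPY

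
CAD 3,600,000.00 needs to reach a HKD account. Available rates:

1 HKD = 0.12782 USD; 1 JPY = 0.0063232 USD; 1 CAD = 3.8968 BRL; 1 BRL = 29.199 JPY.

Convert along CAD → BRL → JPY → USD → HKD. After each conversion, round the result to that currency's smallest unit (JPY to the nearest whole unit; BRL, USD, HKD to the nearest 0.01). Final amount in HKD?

CAD 3,600,000.00 × 3.8968 = BRL 14,028,480.00
BRL 14,028,480.00 × 29.199 = JPY 409,617,588
JPY 409,617,588 × 0.0063232 = USD 2,590,093.93
USD 2,590,093.93 ÷ 0.12782 = HKD 20,263,604.52

HKD 20,263,604.52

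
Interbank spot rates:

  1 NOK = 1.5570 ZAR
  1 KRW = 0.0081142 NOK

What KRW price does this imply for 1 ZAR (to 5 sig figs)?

ZAR/KRW = 79.153

1 ZAR ÷ 1.5570 = 0.642261 NOK
0.642261 NOK ÷ 0.0081142 = 79.1527 KRW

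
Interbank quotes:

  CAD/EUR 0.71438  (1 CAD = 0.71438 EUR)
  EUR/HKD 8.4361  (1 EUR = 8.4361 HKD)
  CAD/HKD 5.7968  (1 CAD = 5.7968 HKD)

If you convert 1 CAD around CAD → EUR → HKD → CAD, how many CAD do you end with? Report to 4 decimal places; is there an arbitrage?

Around CAD → EUR → HKD → CAD: 1 × 0.71438 × 8.4361 ÷ 5.7968 = 1.039639
Product > 1; profitable direction is CAD → EUR → HKD → CAD.

1.0396 (arbitrage exists)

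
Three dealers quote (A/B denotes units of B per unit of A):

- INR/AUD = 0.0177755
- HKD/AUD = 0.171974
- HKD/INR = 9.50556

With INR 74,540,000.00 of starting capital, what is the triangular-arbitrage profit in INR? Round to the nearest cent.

Profitable loop is INR → HKD → AUD → INR:
INR 74,540,000.00 ÷ 9.50556 = HKD 7,841,726.32
HKD 7,841,726.32 × 0.171974 = AUD 1,348,573.04
AUD 1,348,573.04 ÷ 0.0177755 = INR 75,866,954.04
Profit = INR 75,866,954.04 − INR 74,540,000.00

Profit: INR 1,326,954.04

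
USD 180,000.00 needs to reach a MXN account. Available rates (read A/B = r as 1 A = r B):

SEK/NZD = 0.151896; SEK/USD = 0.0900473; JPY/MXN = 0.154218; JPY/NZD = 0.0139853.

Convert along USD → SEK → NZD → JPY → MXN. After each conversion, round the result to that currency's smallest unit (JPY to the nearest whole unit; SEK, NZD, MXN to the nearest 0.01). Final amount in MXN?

USD 180,000.00 ÷ 0.0900473 = SEK 1,998,949.44
SEK 1,998,949.44 × 0.151896 = NZD 303,632.42
NZD 303,632.42 ÷ 0.0139853 = JPY 21,710,826
JPY 21,710,826 × 0.154218 = MXN 3,348,200.16

MXN 3,348,200.16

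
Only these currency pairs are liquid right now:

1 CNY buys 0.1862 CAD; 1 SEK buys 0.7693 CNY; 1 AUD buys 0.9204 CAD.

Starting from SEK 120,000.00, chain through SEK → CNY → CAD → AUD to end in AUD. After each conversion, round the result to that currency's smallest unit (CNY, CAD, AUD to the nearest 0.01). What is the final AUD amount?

AUD 18,675.84

SEK 120,000.00 × 0.7693 = CNY 92,316.00
CNY 92,316.00 × 0.1862 = CAD 17,189.24
CAD 17,189.24 ÷ 0.9204 = AUD 18,675.84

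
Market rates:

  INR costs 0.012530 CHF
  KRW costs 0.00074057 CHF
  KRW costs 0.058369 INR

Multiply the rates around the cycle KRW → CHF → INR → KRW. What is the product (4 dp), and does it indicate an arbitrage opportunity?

1.0126 (arbitrage exists)

Around KRW → CHF → INR → KRW: 1 × 0.00074057 ÷ 0.012530 ÷ 0.058369 = 1.012588
Product > 1; profitable direction is KRW → CHF → INR → KRW.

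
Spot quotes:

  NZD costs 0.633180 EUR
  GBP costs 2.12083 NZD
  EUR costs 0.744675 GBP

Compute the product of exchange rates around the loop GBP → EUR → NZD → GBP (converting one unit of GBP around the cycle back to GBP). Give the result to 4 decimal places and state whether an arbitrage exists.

1.0000 (no arbitrage)

Around GBP → EUR → NZD → GBP: 1 ÷ 0.744675 ÷ 0.633180 ÷ 2.12083 = 1.000000
Product ≈ 1 (deviation 0.000%, within rounding noise).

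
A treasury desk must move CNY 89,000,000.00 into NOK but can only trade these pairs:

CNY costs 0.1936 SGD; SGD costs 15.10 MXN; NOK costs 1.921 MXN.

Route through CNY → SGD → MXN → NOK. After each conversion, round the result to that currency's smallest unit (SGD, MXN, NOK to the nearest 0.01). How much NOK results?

NOK 135,439,375.33

CNY 89,000,000.00 × 0.1936 = SGD 17,230,400.00
SGD 17,230,400.00 × 15.10 = MXN 260,179,040.00
MXN 260,179,040.00 ÷ 1.921 = NOK 135,439,375.33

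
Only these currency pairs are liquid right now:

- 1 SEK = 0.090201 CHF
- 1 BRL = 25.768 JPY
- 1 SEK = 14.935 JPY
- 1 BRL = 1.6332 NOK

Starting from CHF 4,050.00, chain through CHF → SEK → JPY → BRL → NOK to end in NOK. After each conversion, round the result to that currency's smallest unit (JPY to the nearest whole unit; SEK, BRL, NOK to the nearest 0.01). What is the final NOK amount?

CHF 4,050.00 ÷ 0.090201 = SEK 44,899.72
SEK 44,899.72 × 14.935 = JPY 670,577
JPY 670,577 ÷ 25.768 = BRL 26,023.63
BRL 26,023.63 × 1.6332 = NOK 42,501.79

NOK 42,501.79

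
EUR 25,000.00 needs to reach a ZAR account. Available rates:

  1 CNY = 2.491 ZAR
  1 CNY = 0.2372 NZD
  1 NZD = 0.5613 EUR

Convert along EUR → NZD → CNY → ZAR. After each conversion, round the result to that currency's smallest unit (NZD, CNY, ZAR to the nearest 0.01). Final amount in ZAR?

ZAR 467,739.43

EUR 25,000.00 ÷ 0.5613 = NZD 44,539.46
NZD 44,539.46 ÷ 0.2372 = CNY 187,771.75
CNY 187,771.75 × 2.491 = ZAR 467,739.43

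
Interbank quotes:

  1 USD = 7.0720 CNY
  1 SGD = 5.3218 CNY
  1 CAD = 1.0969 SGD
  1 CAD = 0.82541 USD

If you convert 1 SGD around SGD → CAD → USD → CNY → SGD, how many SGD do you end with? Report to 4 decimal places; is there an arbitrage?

Around SGD → CAD → USD → CNY → SGD: 1 ÷ 1.0969 × 0.82541 × 7.0720 ÷ 5.3218 = 0.999969
Product ≈ 1 (deviation 0.003%, within rounding noise).

1.0000 (no arbitrage)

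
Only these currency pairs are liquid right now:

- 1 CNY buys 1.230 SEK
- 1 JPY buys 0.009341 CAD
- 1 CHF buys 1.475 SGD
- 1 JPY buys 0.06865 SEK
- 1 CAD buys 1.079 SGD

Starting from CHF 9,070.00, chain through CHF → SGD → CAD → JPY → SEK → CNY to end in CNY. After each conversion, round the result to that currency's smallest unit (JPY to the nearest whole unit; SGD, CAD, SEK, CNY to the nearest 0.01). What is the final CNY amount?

CNY 74,083.23

CHF 9,070.00 × 1.475 = SGD 13,378.25
SGD 13,378.25 ÷ 1.079 = CAD 12,398.75
CAD 12,398.75 ÷ 0.009341 = JPY 1,327,347
JPY 1,327,347 × 0.06865 = SEK 91,122.37
SEK 91,122.37 ÷ 1.230 = CNY 74,083.23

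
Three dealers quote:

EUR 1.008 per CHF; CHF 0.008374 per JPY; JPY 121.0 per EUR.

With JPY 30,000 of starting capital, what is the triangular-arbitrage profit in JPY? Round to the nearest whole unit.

Profitable loop is JPY → CHF → EUR → JPY:
JPY 30,000 × 0.008374 = CHF 251.22
CHF 251.22 × 1.008 = EUR 253.23
EUR 253.23 × 121.0 = JPY 30,641
Profit = JPY 30,641 − JPY 30,000

Profit: JPY 641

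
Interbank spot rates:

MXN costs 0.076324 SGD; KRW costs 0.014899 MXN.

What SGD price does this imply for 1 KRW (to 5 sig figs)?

KRW/SGD = 0.0011372

1 KRW × 0.014899 = 0.014899 MXN
0.014899 MXN × 0.076324 = 0.00113715 SGD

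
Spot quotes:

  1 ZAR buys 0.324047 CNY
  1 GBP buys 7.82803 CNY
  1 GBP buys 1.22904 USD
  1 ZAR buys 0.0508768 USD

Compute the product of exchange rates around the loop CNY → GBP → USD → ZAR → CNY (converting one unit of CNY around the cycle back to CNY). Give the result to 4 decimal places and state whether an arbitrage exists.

1.0000 (no arbitrage)

Around CNY → GBP → USD → ZAR → CNY: 1 ÷ 7.82803 × 1.22904 ÷ 0.0508768 × 0.324047 = 1.000004
Product ≈ 1 (deviation 0.000%, within rounding noise).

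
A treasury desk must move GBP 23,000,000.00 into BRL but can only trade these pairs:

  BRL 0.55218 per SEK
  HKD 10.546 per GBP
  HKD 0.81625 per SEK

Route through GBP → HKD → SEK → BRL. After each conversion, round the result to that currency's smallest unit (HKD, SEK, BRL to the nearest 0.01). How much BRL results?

GBP 23,000,000.00 × 10.546 = HKD 242,558,000.00
HKD 242,558,000.00 ÷ 0.81625 = SEK 297,161,408.88
SEK 297,161,408.88 × 0.55218 = BRL 164,086,586.76

BRL 164,086,586.76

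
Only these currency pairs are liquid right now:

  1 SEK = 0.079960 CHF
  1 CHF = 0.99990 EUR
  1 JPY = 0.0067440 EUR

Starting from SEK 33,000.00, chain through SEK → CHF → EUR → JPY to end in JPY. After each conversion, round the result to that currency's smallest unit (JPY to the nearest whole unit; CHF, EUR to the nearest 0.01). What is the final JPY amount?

SEK 33,000.00 × 0.079960 = CHF 2,638.68
CHF 2,638.68 × 0.99990 = EUR 2,638.42
EUR 2,638.42 ÷ 0.0067440 = JPY 391,225

JPY 391,225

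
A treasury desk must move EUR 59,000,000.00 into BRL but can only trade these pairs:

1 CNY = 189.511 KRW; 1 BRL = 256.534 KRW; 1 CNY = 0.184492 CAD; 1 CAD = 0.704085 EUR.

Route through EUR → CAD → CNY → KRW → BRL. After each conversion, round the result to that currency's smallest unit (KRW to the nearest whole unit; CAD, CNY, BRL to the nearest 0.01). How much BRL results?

EUR 59,000,000.00 ÷ 0.704085 = CAD 83,796,700.68
CAD 83,796,700.68 ÷ 0.184492 = CNY 454,202,353.92
CNY 454,202,353.92 × 189.511 = KRW 86,076,342,294
KRW 86,076,342,294 ÷ 256.534 = BRL 335,535,805.37

BRL 335,535,805.37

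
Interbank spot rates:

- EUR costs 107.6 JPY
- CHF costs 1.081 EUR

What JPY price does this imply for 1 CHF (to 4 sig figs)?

CHF/JPY = 116.3

1 CHF × 1.081 = 1.081 EUR
1.081 EUR × 107.6 = 116.316 JPY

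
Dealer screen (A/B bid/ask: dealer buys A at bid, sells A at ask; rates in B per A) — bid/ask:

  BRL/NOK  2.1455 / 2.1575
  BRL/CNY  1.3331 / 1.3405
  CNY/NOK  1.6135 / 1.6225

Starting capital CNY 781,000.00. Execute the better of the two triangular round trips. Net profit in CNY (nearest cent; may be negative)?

Best loop CNY → NOK → BRL → CNY:
CNY 781,000.00 × 1.6135 (sell CNY at bid) = NOK 1,260,143.50
NOK 1,260,143.50 ÷ 2.1575 (buy BRL at ask) = BRL 584,075.78
BRL 584,075.78 × 1.3331 (sell BRL at bid) = CNY 778,631.43

Net result: CNY -2,368.57 (no profitable arbitrage after spreads)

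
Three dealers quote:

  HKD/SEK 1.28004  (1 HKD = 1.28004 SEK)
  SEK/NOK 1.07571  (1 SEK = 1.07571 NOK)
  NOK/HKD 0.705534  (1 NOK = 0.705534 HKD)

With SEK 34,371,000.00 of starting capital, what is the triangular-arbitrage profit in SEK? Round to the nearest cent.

Profitable loop is SEK → HKD → NOK → SEK:
SEK 34,371,000.00 ÷ 1.28004 = HKD 26,851,504.64
HKD 26,851,504.64 ÷ 0.705534 = NOK 38,058,413.40
NOK 38,058,413.40 ÷ 1.07571 = SEK 35,379,808.13
Profit = SEK 35,379,808.13 − SEK 34,371,000.00

Profit: SEK 1,008,808.13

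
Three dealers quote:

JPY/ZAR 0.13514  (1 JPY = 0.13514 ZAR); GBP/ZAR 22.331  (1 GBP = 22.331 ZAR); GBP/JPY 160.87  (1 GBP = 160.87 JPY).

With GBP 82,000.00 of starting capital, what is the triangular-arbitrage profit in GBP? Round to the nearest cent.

Profitable loop is GBP → ZAR → JPY → GBP:
GBP 82,000.00 × 22.331 = ZAR 1,831,142.00
ZAR 1,831,142.00 ÷ 0.13514 = JPY 13,549,963
JPY 13,549,963 ÷ 160.87 = GBP 84,229.27
Profit = GBP 84,229.27 − GBP 82,000.00

Profit: GBP 2,229.27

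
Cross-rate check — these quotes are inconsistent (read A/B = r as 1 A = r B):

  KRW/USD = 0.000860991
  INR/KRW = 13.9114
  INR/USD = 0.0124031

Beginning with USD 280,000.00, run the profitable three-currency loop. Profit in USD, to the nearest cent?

Profit: USD 9,947.14

Profitable loop is USD → KRW → INR → USD:
USD 280,000.00 ÷ 0.000860991 = KRW 325,206,651
KRW 325,206,651 ÷ 13.9114 = INR 23,376,989.48
INR 23,376,989.48 × 0.0124031 = USD 289,947.14
Profit = USD 289,947.14 − USD 280,000.00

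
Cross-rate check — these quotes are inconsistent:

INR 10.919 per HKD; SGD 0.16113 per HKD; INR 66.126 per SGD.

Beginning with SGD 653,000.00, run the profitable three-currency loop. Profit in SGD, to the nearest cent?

Profitable loop is SGD → HKD → INR → SGD:
SGD 653,000.00 ÷ 0.16113 = HKD 4,052,628.31
HKD 4,052,628.31 × 10.919 = INR 44,250,648.54
INR 44,250,648.54 ÷ 66.126 = SGD 669,186.83
Profit = SGD 669,186.83 − SGD 653,000.00

Profit: SGD 16,186.83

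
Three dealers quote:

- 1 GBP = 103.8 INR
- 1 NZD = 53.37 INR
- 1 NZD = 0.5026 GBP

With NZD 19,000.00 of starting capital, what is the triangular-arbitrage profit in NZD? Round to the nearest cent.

Profitable loop is NZD → INR → GBP → NZD:
NZD 19,000.00 × 53.37 = INR 1,014,030.00
INR 1,014,030.00 ÷ 103.8 = GBP 9,769.08
GBP 9,769.08 ÷ 0.5026 = NZD 19,437.08
Profit = NZD 19,437.08 − NZD 19,000.00

Profit: NZD 437.08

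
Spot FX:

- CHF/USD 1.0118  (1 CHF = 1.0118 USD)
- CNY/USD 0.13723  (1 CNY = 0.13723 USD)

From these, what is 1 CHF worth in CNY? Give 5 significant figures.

CHF/CNY = 7.3730

1 CHF × 1.0118 = 1.0118 USD
1.0118 USD ÷ 0.13723 = 7.37302 CNY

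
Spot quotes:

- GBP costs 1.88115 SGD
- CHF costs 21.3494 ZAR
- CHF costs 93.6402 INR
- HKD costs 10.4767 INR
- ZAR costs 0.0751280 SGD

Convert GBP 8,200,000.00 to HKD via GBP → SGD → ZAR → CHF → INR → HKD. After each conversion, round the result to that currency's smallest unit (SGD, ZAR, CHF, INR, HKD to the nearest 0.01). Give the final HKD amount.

HKD 85,958,257.31

GBP 8,200,000.00 × 1.88115 = SGD 15,425,430.00
SGD 15,425,430.00 ÷ 0.0751280 = ZAR 205,321,983.81
ZAR 205,321,983.81 ÷ 21.3494 = CHF 9,617,225.02
CHF 9,617,225.02 × 93.6402 = INR 900,558,874.32
INR 900,558,874.32 ÷ 10.4767 = HKD 85,958,257.31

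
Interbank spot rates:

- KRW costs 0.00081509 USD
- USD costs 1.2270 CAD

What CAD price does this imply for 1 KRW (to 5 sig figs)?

1 KRW × 0.00081509 = 0.00081509 USD
0.00081509 USD × 1.2270 = 0.00100012 CAD

KRW/CAD = 0.0010001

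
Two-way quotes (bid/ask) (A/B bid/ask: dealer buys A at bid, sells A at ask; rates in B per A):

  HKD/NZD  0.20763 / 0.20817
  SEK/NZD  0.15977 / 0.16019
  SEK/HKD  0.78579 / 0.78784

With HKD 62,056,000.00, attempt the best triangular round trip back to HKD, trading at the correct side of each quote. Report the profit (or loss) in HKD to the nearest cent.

Best loop HKD → NZD → SEK → HKD:
HKD 62,056,000.00 × 0.20763 (sell HKD at bid) = NZD 12,884,687.28
NZD 12,884,687.28 ÷ 0.16019 (buy SEK at ask) = SEK 80,433,780.39
SEK 80,433,780.39 × 0.78579 (sell SEK at bid) = HKD 63,204,060.29

Net profit: HKD 1,148,060.29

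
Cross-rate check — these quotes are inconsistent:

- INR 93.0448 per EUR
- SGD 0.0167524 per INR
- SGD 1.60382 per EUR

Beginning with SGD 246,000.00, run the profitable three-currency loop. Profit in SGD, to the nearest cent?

Profitable loop is SGD → INR → EUR → SGD:
SGD 246,000.00 ÷ 0.0167524 = INR 14,684,463.12
INR 14,684,463.12 ÷ 93.0448 = EUR 157,821.43
EUR 157,821.43 × 1.60382 = SGD 253,117.16
Profit = SGD 253,117.16 − SGD 246,000.00

Profit: SGD 7,117.16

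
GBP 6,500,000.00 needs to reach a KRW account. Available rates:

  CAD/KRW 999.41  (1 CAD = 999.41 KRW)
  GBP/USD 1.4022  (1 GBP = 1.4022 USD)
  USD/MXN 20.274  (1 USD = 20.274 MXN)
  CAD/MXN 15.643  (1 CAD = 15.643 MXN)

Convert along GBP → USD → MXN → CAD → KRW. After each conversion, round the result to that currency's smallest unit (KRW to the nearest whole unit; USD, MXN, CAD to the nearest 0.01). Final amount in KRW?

GBP 6,500,000.00 × 1.4022 = USD 9,114,300.00
USD 9,114,300.00 × 20.274 = MXN 184,783,318.20
MXN 184,783,318.20 ÷ 15.643 = CAD 11,812,524.34
CAD 11,812,524.34 × 999.41 = KRW 11,805,554,951

KRW 11,805,554,951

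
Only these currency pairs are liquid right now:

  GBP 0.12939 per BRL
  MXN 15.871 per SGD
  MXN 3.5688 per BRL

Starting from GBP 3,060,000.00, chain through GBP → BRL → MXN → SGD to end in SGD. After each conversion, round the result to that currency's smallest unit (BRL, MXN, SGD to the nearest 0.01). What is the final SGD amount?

SGD 5,317,881.21

GBP 3,060,000.00 ÷ 0.12939 = BRL 23,649,431.95
BRL 23,649,431.95 × 3.5688 = MXN 84,400,092.74
MXN 84,400,092.74 ÷ 15.871 = SGD 5,317,881.21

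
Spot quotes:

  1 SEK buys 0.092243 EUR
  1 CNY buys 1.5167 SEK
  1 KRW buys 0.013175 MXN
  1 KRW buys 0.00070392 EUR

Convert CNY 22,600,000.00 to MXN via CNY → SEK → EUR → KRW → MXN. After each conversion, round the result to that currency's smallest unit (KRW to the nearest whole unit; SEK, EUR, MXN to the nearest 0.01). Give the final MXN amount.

MXN 59,179,169.17

CNY 22,600,000.00 × 1.5167 = SEK 34,277,420.00
SEK 34,277,420.00 × 0.092243 = EUR 3,161,852.05
EUR 3,161,852.05 ÷ 0.00070392 = KRW 4,491,777,546
KRW 4,491,777,546 × 0.013175 = MXN 59,179,169.17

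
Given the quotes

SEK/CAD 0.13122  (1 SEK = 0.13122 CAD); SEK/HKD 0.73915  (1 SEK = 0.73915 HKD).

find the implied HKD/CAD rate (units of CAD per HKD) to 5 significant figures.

1 HKD ÷ 0.73915 = 1.35291 SEK
1.35291 SEK × 0.13122 = 0.177528 CAD

HKD/CAD = 0.17753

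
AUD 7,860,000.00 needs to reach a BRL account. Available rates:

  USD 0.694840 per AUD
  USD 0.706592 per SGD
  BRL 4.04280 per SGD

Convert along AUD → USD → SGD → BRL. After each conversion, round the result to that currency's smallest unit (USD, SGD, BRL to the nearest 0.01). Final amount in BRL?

AUD 7,860,000.00 × 0.694840 = USD 5,461,442.40
USD 5,461,442.40 ÷ 0.706592 = SGD 7,729,272.90
SGD 7,729,272.90 × 4.04280 = BRL 31,247,904.48

BRL 31,247,904.48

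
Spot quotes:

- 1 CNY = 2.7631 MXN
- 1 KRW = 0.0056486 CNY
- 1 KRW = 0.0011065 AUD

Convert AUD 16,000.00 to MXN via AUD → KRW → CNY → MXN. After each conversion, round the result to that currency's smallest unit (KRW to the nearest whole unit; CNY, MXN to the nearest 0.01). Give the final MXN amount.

AUD 16,000.00 ÷ 0.0011065 = KRW 14,460,009
KRW 14,460,009 × 0.0056486 = CNY 81,678.81
CNY 81,678.81 × 2.7631 = MXN 225,686.72

MXN 225,686.72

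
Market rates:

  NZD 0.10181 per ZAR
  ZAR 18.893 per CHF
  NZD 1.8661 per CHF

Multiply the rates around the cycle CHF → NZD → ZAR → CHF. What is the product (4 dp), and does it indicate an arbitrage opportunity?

0.9702 (arbitrage exists)

Around CHF → NZD → ZAR → CHF: 1 × 1.8661 ÷ 0.10181 ÷ 18.893 = 0.970160
Product < 1; profitable direction is CHF → ZAR → NZD → CHF.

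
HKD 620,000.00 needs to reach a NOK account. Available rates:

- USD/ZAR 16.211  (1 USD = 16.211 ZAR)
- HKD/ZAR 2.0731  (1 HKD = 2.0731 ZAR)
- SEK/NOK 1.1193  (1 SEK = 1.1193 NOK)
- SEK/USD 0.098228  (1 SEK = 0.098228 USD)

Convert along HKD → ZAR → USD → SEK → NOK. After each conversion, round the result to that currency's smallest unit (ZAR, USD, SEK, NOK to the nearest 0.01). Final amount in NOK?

NOK 903,469.20

HKD 620,000.00 × 2.0731 = ZAR 1,285,322.00
ZAR 1,285,322.00 ÷ 16.211 = USD 79,287.03
USD 79,287.03 ÷ 0.098228 = SEK 807,173.41
SEK 807,173.41 × 1.1193 = NOK 903,469.20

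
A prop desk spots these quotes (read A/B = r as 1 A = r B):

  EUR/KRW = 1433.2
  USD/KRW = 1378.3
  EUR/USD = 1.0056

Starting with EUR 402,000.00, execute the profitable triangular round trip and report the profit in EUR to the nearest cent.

Profitable loop is EUR → KRW → USD → EUR:
EUR 402,000.00 × 1433.2 = KRW 576,146,400
KRW 576,146,400 ÷ 1378.3 = USD 418,012.33
USD 418,012.33 ÷ 1.0056 = EUR 415,684.50
Profit = EUR 415,684.50 − EUR 402,000.00

Profit: EUR 13,684.50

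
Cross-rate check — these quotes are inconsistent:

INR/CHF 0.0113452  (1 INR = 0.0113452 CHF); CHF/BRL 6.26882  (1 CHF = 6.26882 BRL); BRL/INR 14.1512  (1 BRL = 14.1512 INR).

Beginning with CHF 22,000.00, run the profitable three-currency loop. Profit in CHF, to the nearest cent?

Profitable loop is CHF → BRL → INR → CHF:
CHF 22,000.00 × 6.26882 = BRL 137,914.04
BRL 137,914.04 × 14.1512 = INR 1,951,649.16
INR 1,951,649.16 × 0.0113452 = CHF 22,141.85
Profit = CHF 22,141.85 − CHF 22,000.00

Profit: CHF 141.85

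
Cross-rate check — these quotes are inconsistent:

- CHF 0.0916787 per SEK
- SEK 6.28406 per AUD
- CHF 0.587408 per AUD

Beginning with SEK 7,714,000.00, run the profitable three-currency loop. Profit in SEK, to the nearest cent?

Profitable loop is SEK → AUD → CHF → SEK:
SEK 7,714,000.00 ÷ 6.28406 = AUD 1,227,550.34
AUD 1,227,550.34 × 0.587408 = CHF 721,072.89
CHF 721,072.89 ÷ 0.0916787 = SEK 7,865,217.23
Profit = SEK 7,865,217.23 − SEK 7,714,000.00

Profit: SEK 151,217.23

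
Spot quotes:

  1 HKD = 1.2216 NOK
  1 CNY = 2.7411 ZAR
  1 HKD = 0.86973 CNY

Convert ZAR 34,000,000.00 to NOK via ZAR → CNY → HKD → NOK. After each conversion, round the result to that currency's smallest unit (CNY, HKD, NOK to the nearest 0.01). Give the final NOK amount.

ZAR 34,000,000.00 ÷ 2.7411 = CNY 12,403,779.50
CNY 12,403,779.50 ÷ 0.86973 = HKD 14,261,643.84
HKD 14,261,643.84 × 1.2216 = NOK 17,422,024.11

NOK 17,422,024.11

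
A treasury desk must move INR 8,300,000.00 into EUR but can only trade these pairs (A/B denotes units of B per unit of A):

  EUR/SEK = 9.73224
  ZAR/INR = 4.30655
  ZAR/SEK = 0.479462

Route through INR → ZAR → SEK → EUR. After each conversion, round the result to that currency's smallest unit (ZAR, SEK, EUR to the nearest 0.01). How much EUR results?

INR 8,300,000.00 ÷ 4.30655 = ZAR 1,927,296.79
ZAR 1,927,296.79 × 0.479462 = SEK 924,065.57
SEK 924,065.57 ÷ 9.73224 = EUR 94,948.91

EUR 94,948.91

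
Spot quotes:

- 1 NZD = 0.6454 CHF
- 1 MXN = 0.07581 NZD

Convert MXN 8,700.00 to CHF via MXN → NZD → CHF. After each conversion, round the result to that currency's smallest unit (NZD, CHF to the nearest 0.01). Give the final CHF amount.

MXN 8,700.00 × 0.07581 = NZD 659.55
NZD 659.55 × 0.6454 = CHF 425.67

CHF 425.67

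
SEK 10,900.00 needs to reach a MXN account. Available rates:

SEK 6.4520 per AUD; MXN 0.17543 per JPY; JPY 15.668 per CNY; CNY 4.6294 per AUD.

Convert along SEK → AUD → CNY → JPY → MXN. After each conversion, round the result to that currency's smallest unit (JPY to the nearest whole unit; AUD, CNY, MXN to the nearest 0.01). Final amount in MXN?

SEK 10,900.00 ÷ 6.4520 = AUD 1,689.40
AUD 1,689.40 × 4.6294 = CNY 7,820.91
CNY 7,820.91 × 15.668 = JPY 122,538
JPY 122,538 × 0.17543 = MXN 21,496.84

MXN 21,496.84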